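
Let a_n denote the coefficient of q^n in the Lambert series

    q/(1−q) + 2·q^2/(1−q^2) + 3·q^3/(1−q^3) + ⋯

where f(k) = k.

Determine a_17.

[q^17] f(1)=1,f(17)=17 ⇒ 18

a_17 = 18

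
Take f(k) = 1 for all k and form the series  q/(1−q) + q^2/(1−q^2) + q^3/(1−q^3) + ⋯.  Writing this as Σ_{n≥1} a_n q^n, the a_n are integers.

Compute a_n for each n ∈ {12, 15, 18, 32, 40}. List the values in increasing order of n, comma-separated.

6, 4, 6, 6, 8

d|12:{1,2,3,4,6,12}  Σf=1+1+1+1+1+1=6
n=15: 15·1 5·3 3·5 1·15  f→[1+1+1+1]=4
[q^18] f(18)=1,f(9)=1,f(6)=1,f(3)=1,f(2)=1,f(1)=1 ⇒ 6
q^32  k|32↦f(k): 32:1 16:1 8:1 4:1 2:1 1:1  a_32=6
d|40:{40,20,10,8,5,4,2,1}  Σf=1+1+1+1+1+1+1+1=8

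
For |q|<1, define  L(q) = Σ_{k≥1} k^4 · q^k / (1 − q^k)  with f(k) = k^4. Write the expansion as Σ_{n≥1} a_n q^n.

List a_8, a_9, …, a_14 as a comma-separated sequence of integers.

4369, 6643, 10642, 14642, 22386, 28562, 40834

n=8: 8·1 4·2 2·4 1·8  f→[4096+256+16+1]=4369
q^9  k|9↦f(k): 9:6561 3:81 1:1  a_9=6643
q^10  k|10↦f(k): 10:10000 5:625 2:16 1:1  a_10=10642
[q^11] f(11)=14641,f(1)=1 ⇒ 14642
n=12: 12·1 6·2 4·3 3·4 2·6 1·12  f→[20736+1296+256+81+16+1]=22386
q^13  k|13↦f(k): 13:28561 1:1  a_13=28562
d|14:{1,2,7,14}  Σf=1+16+2401+38416=40834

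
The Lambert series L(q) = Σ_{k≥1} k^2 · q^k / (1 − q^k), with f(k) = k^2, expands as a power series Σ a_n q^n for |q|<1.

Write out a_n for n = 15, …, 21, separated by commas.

d|15:{1,3,5,15}  Σf=1+9+25+225=260
[q^16] f(16)=256,f(8)=64,f(4)=16,f(2)=4,f(1)=1 ⇒ 341
d|17:{17,1}  Σf=289+1=290
[q^18] f(1)=1,f(2)=4,f(3)=9,f(6)=36,f(9)=81,f(18)=324 ⇒ 455
[q^19] f(1)=1,f(19)=361 ⇒ 362
q^20  k|20↦f(k): 1:1 2:4 4:16 5:25 10:100 20:400  a_20=546
[q^21] f(1)=1,f(3)=9,f(7)=49,f(21)=441 ⇒ 500

260, 341, 290, 455, 362, 546, 500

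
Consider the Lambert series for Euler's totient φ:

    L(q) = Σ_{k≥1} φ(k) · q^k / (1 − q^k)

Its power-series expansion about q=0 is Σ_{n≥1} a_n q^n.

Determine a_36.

n=36: 1·36 2·18 3·12 4·9 6·6 9·4 12·3 18·2 36·1  φ→[1+1+2+2+2+6+4+6+12]=36

a_36 = 36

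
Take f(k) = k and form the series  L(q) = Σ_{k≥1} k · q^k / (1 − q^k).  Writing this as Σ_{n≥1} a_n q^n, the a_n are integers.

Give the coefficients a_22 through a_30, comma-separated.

36, 24, 60, 31, 42, 40, 56, 30, 72

[q^22] f(22)=22,f(11)=11,f(2)=2,f(1)=1 ⇒ 36
q^23  k|23↦f(k): 1:1 23:23  a_23=24
d|24:{1,2,3,4,6,8,12,24}  Σf=1+2+3+4+6+8+12+24=60
q^25  k|25↦f(k): 1:1 5:5 25:25  a_25=31
q^26  k|26↦f(k): 1:1 2:2 13:13 26:26  a_26=42
n=27: 27·1 9·3 3·9 1·27  f→[27+9+3+1]=40
[q^28] f(28)=28,f(14)=14,f(7)=7,f(4)=4,f(2)=2,f(1)=1 ⇒ 56
n=29: 1·29 29·1  f→[1+29]=30
[q^30] f(30)=30,f(15)=15,f(10)=10,f(6)=6,f(5)=5,f(3)=3,f(2)=2,f(1)=1 ⇒ 72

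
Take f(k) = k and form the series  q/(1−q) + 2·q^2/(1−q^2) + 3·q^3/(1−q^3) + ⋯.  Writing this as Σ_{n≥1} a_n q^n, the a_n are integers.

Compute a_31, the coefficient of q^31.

n=31: 1·31 31·1  f→[1+31]=32

a_31 = 32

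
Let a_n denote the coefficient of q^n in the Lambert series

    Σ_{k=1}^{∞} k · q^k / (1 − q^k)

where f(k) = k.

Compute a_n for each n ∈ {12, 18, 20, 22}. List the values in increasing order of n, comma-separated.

q^12  k|12↦f(k): 12:12 6:6 4:4 3:3 2:2 1:1  a_12=28
d|18:{1,2,3,6,9,18}  Σf=1+2+3+6+9+18=39
d|20:{1,2,4,5,10,20}  Σf=1+2+4+5+10+20=42
n=22: 22·1 11·2 2·11 1·22  f→[22+11+2+1]=36

28, 39, 42, 36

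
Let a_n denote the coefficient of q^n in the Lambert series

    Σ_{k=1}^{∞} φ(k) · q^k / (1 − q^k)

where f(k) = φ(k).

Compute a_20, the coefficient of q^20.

q^20  k|20↦φ(k): 1:1 2:1 4:2 5:4 10:4 20:8  a_20=20

a_20 = 20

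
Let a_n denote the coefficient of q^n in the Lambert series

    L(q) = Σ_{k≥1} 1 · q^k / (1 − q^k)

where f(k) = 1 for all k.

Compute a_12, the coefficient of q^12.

n=12: 1·12 2·6 3·4 4·3 6·2 12·1  f→[1+1+1+1+1+1]=6

a_12 = 6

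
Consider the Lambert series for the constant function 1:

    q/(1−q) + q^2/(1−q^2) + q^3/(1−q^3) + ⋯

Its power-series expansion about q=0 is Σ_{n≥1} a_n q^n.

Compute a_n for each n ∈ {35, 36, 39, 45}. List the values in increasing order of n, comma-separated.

q^35  k|35↦f(k): 35:1 7:1 5:1 1:1  a_35=4
[q^36] f(36)=1,f(18)=1,f(12)=1,f(9)=1,f(6)=1,f(4)=1,f(3)=1,f(2)=1,f(1)=1 ⇒ 9
[q^39] f(1)=1,f(3)=1,f(13)=1,f(39)=1 ⇒ 4
n=45: 1·45 3·15 5·9 9·5 15·3 45·1  f→[1+1+1+1+1+1]=6

4, 9, 4, 6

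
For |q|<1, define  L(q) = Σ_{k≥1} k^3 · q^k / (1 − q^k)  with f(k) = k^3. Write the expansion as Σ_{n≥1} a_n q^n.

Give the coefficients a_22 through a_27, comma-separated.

[q^22] f(22)=10648,f(11)=1331,f(2)=8,f(1)=1 ⇒ 11988
[q^23] f(1)=1,f(23)=12167 ⇒ 12168
n=24: 24·1 12·2 8·3 6·4 4·6 3·8 2·12 1·24  f→[13824+1728+512+216+64+27+8+1]=16380
n=25: 25·1 5·5 1·25  f→[15625+125+1]=15751
n=26: 26·1 13·2 2·13 1·26  f→[17576+2197+8+1]=19782
d|27:{27,9,3,1}  Σf=19683+729+27+1=20440

11988, 12168, 16380, 15751, 19782, 20440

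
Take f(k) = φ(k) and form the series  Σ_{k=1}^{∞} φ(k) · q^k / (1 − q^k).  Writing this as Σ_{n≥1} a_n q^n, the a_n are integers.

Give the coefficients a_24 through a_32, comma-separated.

d|24:{1,2,3,4,6,8,12,24}  Σφ=1+1+2+2+2+4+4+8=24
q^25  k|25↦φ(k): 1:1 5:4 25:20  a_25=25
d|26:{26,13,2,1}  Σφ=12+12+1+1=26
q^27  k|27↦φ(k): 1:1 3:2 9:6 27:18  a_27=27
n=28: 28·1 14·2 7·4 4·7 2·14 1·28  φ→[12+6+6+2+1+1]=28
n=29: 1·29 29·1  φ→[1+28]=29
q^30  k|30↦φ(k): 1:1 2:1 3:2 5:4 6:2 10:4 15:8 30:8  a_30=30
d|31:{31,1}  Σφ=30+1=31
n=32: 32·1 16·2 8·4 4·8 2·16 1·32  φ→[16+8+4+2+1+1]=32

24, 25, 26, 27, 28, 29, 30, 31, 32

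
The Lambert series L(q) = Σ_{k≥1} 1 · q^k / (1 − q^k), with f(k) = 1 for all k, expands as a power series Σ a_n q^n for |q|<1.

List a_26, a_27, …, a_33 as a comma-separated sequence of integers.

4, 4, 6, 2, 8, 2, 6, 4

n=26: 1·26 2·13 13·2 26·1  f→[1+1+1+1]=4
d|27:{27,9,3,1}  Σf=1+1+1+1=4
[q^28] f(1)=1,f(2)=1,f(4)=1,f(7)=1,f(14)=1,f(28)=1 ⇒ 6
q^29  k|29↦f(k): 29:1 1:1  a_29=2
q^30  k|30↦f(k): 30:1 15:1 10:1 6:1 5:1 3:1 2:1 1:1  a_30=8
[q^31] f(1)=1,f(31)=1 ⇒ 2
[q^32] f(32)=1,f(16)=1,f(8)=1,f(4)=1,f(2)=1,f(1)=1 ⇒ 6
n=33: 1·33 3·11 11·3 33·1  f→[1+1+1+1]=4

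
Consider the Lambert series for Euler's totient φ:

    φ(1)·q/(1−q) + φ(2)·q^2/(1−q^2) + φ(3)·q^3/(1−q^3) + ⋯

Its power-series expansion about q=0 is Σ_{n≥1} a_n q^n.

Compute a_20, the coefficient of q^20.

q^20  k|20↦φ(k): 20:8 10:4 5:4 4:2 2:1 1:1  a_20=20

a_20 = 20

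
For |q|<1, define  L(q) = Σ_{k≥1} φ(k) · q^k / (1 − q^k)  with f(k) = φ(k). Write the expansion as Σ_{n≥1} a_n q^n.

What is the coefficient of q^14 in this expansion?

[q^14] φ(14)=6,φ(7)=6,φ(2)=1,φ(1)=1 ⇒ 14

a_14 = 14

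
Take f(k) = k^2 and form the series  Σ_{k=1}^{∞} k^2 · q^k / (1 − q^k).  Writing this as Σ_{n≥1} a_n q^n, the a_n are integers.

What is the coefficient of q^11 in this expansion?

a_11 = 122

d|11:{1,11}  Σf=1+121=122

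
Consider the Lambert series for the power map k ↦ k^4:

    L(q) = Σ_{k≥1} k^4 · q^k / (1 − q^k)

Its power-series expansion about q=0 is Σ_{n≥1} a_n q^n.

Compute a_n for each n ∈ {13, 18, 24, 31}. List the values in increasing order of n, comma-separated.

[q^13] f(1)=1,f(13)=28561 ⇒ 28562
[q^18] f(1)=1,f(2)=16,f(3)=81,f(6)=1296,f(9)=6561,f(18)=104976 ⇒ 112931
[q^24] f(1)=1,f(2)=16,f(3)=81,f(4)=256,f(6)=1296,f(8)=4096,f(12)=20736,f(24)=331776 ⇒ 358258
[q^31] f(1)=1,f(31)=923521 ⇒ 923522

28562, 112931, 358258, 923522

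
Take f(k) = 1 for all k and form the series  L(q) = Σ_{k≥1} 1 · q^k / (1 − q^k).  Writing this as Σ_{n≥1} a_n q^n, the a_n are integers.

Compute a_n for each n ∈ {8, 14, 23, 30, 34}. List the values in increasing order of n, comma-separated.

4, 4, 2, 8, 4

[q^8] f(8)=1,f(4)=1,f(2)=1,f(1)=1 ⇒ 4
q^14  k|14↦f(k): 1:1 2:1 7:1 14:1  a_14=4
n=23: 23·1 1·23  f→[1+1]=2
n=30: 1·30 2·15 3·10 5·6 6·5 10·3 15·2 30·1  f→[1+1+1+1+1+1+1+1]=8
d|34:{1,2,17,34}  Σf=1+1+1+1=4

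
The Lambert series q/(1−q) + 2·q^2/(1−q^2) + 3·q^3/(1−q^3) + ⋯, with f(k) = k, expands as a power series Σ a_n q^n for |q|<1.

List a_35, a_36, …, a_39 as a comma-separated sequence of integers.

[q^35] f(1)=1,f(5)=5,f(7)=7,f(35)=35 ⇒ 48
d|36:{1,2,3,4,6,9,12,18,36}  Σf=1+2+3+4+6+9+12+18+36=91
[q^37] f(37)=37,f(1)=1 ⇒ 38
n=38: 38·1 19·2 2·19 1·38  f→[38+19+2+1]=60
n=39: 39·1 13·3 3·13 1·39  f→[39+13+3+1]=56

48, 91, 38, 60, 56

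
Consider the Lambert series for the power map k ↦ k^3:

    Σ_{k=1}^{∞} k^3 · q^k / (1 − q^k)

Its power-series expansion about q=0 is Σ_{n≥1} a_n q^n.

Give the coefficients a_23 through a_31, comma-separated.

[q^23] f(23)=12167,f(1)=1 ⇒ 12168
d|24:{1,2,3,4,6,8,12,24}  Σf=1+8+27+64+216+512+1728+13824=16380
[q^25] f(25)=15625,f(5)=125,f(1)=1 ⇒ 15751
n=26: 1·26 2·13 13·2 26·1  f→[1+8+2197+17576]=19782
d|27:{27,9,3,1}  Σf=19683+729+27+1=20440
q^28  k|28↦f(k): 1:1 2:8 4:64 7:343 14:2744 28:21952  a_28=25112
n=29: 29·1 1·29  f→[24389+1]=24390
q^30  k|30↦f(k): 1:1 2:8 3:27 5:125 6:216 10:1000 15:3375 30:27000  a_30=31752
d|31:{1,31}  Σf=1+29791=29792

12168, 16380, 15751, 19782, 20440, 25112, 24390, 31752, 29792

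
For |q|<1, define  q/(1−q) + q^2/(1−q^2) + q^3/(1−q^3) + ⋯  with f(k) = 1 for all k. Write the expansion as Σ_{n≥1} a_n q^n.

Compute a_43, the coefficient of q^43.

a_43 = 2

d|43:{43,1}  Σf=1+1=2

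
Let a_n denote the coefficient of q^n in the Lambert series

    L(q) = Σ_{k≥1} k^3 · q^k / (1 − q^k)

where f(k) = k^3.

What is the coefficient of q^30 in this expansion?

a_30 = 31752

d|30:{1,2,3,5,6,10,15,30}  Σf=1+8+27+125+216+1000+3375+27000=31752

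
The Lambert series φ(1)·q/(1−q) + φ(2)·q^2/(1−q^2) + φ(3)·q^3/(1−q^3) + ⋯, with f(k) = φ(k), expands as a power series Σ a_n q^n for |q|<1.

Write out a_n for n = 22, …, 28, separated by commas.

[q^22] φ(1)=1,φ(2)=1,φ(11)=10,φ(22)=10 ⇒ 22
n=23: 1·23 23·1  φ→[1+22]=23
d|24:{24,12,8,6,4,3,2,1}  Σφ=8+4+4+2+2+2+1+1=24
q^25  k|25↦φ(k): 1:1 5:4 25:20  a_25=25
n=26: 26·1 13·2 2·13 1·26  φ→[12+12+1+1]=26
n=27: 27·1 9·3 3·9 1·27  φ→[18+6+2+1]=27
d|28:{1,2,4,7,14,28}  Σφ=1+1+2+6+6+12=28

22, 23, 24, 25, 26, 27, 28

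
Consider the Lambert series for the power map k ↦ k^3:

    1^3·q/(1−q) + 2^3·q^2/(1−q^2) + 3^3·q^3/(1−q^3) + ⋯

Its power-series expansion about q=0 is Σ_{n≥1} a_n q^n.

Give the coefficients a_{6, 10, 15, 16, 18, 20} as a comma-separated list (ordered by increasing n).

252, 1134, 3528, 4681, 6813, 9198

n=6: 1·6 2·3 3·2 6·1  f→[1+8+27+216]=252
[q^10] f(10)=1000,f(5)=125,f(2)=8,f(1)=1 ⇒ 1134
d|15:{1,3,5,15}  Σf=1+27+125+3375=3528
d|16:{1,2,4,8,16}  Σf=1+8+64+512+4096=4681
d|18:{1,2,3,6,9,18}  Σf=1+8+27+216+729+5832=6813
q^20  k|20↦f(k): 1:1 2:8 4:64 5:125 10:1000 20:8000  a_20=9198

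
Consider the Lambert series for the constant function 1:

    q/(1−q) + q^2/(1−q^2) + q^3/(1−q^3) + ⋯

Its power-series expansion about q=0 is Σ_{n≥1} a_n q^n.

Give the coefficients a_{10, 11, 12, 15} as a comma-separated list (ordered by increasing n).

q^10  k|10↦f(k): 10:1 5:1 2:1 1:1  a_10=4
[q^11] f(1)=1,f(11)=1 ⇒ 2
n=12: 1·12 2·6 3·4 4·3 6·2 12·1  f→[1+1+1+1+1+1]=6
q^15  k|15↦f(k): 15:1 5:1 3:1 1:1  a_15=4

4, 2, 6, 4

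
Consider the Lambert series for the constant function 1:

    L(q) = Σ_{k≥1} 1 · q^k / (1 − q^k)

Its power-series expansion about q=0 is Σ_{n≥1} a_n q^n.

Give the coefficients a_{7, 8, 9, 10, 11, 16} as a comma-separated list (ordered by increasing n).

n=7: 1·7 7·1  f→[1+1]=2
[q^8] f(1)=1,f(2)=1,f(4)=1,f(8)=1 ⇒ 4
q^9  k|9↦f(k): 1:1 3:1 9:1  a_9=3
d|10:{1,2,5,10}  Σf=1+1+1+1=4
n=11: 11·1 1·11  f→[1+1]=2
q^16  k|16↦f(k): 1:1 2:1 4:1 8:1 16:1  a_16=5

2, 4, 3, 4, 2, 5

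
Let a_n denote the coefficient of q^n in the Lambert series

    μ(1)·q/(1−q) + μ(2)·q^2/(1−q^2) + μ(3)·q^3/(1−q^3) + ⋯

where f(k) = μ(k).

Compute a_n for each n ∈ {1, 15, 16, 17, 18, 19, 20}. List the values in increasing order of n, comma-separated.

1, 0, 0, 0, 0, 0, 0

q^1  k|1↦μ(k): 1:1  a_1=1
[q^15] μ(15)=1,μ(5)=-1,μ(3)=-1,μ(1)=1 ⇒ 0
[q^16] μ(1)=1,μ(2)=-1,μ(4)=0,μ(8)=0,μ(16)=0 ⇒ 0
[q^17] μ(17)=-1,μ(1)=1 ⇒ 0
d|18:{1,2,3,6,9,18}  Σμ=1+(-1)+(-1)+1+0+0=0
q^19  k|19↦μ(k): 19:-1 1:1  a_19=0
q^20  k|20↦μ(k): 1:1 2:-1 4:0 5:-1 10:1 20:0  a_20=0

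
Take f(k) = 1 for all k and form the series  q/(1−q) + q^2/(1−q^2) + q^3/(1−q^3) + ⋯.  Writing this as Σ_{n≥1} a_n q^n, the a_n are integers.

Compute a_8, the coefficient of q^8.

d|8:{8,4,2,1}  Σf=1+1+1+1=4

a_8 = 4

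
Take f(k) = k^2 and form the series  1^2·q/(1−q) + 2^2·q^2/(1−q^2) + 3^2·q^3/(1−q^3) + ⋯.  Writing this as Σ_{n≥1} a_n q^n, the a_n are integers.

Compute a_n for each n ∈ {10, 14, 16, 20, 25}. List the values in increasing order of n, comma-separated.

130, 250, 341, 546, 651

q^10  k|10↦f(k): 10:100 5:25 2:4 1:1  a_10=130
[q^14] f(14)=196,f(7)=49,f(2)=4,f(1)=1 ⇒ 250
n=16: 1·16 2·8 4·4 8·2 16·1  f→[1+4+16+64+256]=341
n=20: 1·20 2·10 4·5 5·4 10·2 20·1  f→[1+4+16+25+100+400]=546
q^25  k|25↦f(k): 25:625 5:25 1:1  a_25=651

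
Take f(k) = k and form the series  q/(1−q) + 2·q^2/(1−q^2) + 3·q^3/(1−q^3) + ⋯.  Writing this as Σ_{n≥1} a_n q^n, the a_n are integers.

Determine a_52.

a_52 = 98

n=52: 52·1 26·2 13·4 4·13 2·26 1·52  f→[52+26+13+4+2+1]=98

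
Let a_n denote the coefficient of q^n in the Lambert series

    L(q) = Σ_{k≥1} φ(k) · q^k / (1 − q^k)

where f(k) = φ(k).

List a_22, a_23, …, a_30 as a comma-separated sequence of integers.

[q^22] φ(22)=10,φ(11)=10,φ(2)=1,φ(1)=1 ⇒ 22
[q^23] φ(1)=1,φ(23)=22 ⇒ 23
q^24  k|24↦φ(k): 24:8 12:4 8:4 6:2 4:2 3:2 2:1 1:1  a_24=24
n=25: 1·25 5·5 25·1  φ→[1+4+20]=25
d|26:{26,13,2,1}  Σφ=12+12+1+1=26
[q^27] φ(27)=18,φ(9)=6,φ(3)=2,φ(1)=1 ⇒ 27
[q^28] φ(28)=12,φ(14)=6,φ(7)=6,φ(4)=2,φ(2)=1,φ(1)=1 ⇒ 28
n=29: 29·1 1·29  φ→[28+1]=29
n=30: 30·1 15·2 10·3 6·5 5·6 3·10 2·15 1·30  φ→[8+8+4+2+4+2+1+1]=30

22, 23, 24, 25, 26, 27, 28, 29, 30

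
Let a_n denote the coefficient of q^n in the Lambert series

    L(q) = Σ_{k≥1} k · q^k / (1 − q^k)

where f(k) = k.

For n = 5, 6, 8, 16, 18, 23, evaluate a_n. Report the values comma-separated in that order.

n=5: 1·5 5·1  f→[1+5]=6
d|6:{1,2,3,6}  Σf=1+2+3+6=12
d|8:{8,4,2,1}  Σf=8+4+2+1=15
n=16: 1·16 2·8 4·4 8·2 16·1  f→[1+2+4+8+16]=31
n=18: 1·18 2·9 3·6 6·3 9·2 18·1  f→[1+2+3+6+9+18]=39
q^23  k|23↦f(k): 23:23 1:1  a_23=24

6, 12, 15, 31, 39, 24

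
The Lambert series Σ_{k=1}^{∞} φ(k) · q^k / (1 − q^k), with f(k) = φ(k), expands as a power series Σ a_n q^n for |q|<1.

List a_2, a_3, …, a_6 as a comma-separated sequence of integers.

q^2  k|2↦φ(k): 1:1 2:1  a_2=2
n=3: 1·3 3·1  φ→[1+2]=3
n=4: 4·1 2·2 1·4  φ→[2+1+1]=4
n=5: 5·1 1·5  φ→[4+1]=5
n=6: 6·1 3·2 2·3 1·6  φ→[2+2+1+1]=6

2, 3, 4, 5, 6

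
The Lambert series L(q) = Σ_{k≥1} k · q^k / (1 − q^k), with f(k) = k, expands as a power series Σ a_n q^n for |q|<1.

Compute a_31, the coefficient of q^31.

a_31 = 32

n=31: 31·1 1·31  f→[31+1]=32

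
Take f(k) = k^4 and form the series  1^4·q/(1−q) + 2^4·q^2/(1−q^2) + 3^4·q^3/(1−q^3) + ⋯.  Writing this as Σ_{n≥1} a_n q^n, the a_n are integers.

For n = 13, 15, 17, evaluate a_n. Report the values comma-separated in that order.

28562, 51332, 83522

d|13:{1,13}  Σf=1+28561=28562
n=15: 1·15 3·5 5·3 15·1  f→[1+81+625+50625]=51332
[q^17] f(1)=1,f(17)=83521 ⇒ 83522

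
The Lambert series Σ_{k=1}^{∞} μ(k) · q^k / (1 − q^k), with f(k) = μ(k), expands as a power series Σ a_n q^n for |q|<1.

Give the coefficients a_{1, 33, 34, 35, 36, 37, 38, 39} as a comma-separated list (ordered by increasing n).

1, 0, 0, 0, 0, 0, 0, 0

d|1:{1}  Σμ=1=1
q^33  k|33↦μ(k): 33:1 11:-1 3:-1 1:1  a_33=0
[q^34] μ(1)=1,μ(2)=-1,μ(17)=-1,μ(34)=1 ⇒ 0
[q^35] μ(35)=1,μ(7)=-1,μ(5)=-1,μ(1)=1 ⇒ 0
q^36  k|36↦μ(k): 36:0 18:0 12:0 9:0 6:1 4:0 3:-1 2:-1 1:1  a_36=0
n=37: 1·37 37·1  μ→[1+(-1)]=0
[q^38] μ(1)=1,μ(2)=-1,μ(19)=-1,μ(38)=1 ⇒ 0
[q^39] μ(39)=1,μ(13)=-1,μ(3)=-1,μ(1)=1 ⇒ 0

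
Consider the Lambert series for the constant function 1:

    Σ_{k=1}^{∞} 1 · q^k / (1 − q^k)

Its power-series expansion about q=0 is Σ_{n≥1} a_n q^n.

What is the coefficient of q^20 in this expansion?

a_20 = 6

[q^20] f(20)=1,f(10)=1,f(5)=1,f(4)=1,f(2)=1,f(1)=1 ⇒ 6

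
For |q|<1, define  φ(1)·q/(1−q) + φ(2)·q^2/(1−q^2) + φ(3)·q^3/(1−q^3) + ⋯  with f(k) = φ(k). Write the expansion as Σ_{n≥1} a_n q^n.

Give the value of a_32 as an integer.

d|32:{1,2,4,8,16,32}  Σφ=1+1+2+4+8+16=32

a_32 = 32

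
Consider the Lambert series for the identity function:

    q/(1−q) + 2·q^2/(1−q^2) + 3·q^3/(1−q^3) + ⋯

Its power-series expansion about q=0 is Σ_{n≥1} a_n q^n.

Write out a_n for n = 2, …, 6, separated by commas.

3, 4, 7, 6, 12

[q^2] f(2)=2,f(1)=1 ⇒ 3
q^3  k|3↦f(k): 1:1 3:3  a_3=4
[q^4] f(1)=1,f(2)=2,f(4)=4 ⇒ 7
[q^5] f(5)=5,f(1)=1 ⇒ 6
d|6:{1,2,3,6}  Σf=1+2+3+6=12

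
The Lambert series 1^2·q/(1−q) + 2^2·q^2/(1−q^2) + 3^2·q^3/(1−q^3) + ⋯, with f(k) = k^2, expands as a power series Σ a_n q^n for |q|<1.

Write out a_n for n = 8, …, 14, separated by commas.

85, 91, 130, 122, 210, 170, 250

n=8: 8·1 4·2 2·4 1·8  f→[64+16+4+1]=85
[q^9] f(9)=81,f(3)=9,f(1)=1 ⇒ 91
n=10: 1·10 2·5 5·2 10·1  f→[1+4+25+100]=130
q^11  k|11↦f(k): 1:1 11:121  a_11=122
n=12: 1·12 2·6 3·4 4·3 6·2 12·1  f→[1+4+9+16+36+144]=210
[q^13] f(1)=1,f(13)=169 ⇒ 170
n=14: 1·14 2·7 7·2 14·1  f→[1+4+49+196]=250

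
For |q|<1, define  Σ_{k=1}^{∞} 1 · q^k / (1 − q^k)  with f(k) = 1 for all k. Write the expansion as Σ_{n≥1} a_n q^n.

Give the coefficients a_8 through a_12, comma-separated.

d|8:{8,4,2,1}  Σf=1+1+1+1=4
[q^9] f(1)=1,f(3)=1,f(9)=1 ⇒ 3
d|10:{1,2,5,10}  Σf=1+1+1+1=4
q^11  k|11↦f(k): 11:1 1:1  a_11=2
[q^12] f(12)=1,f(6)=1,f(4)=1,f(3)=1,f(2)=1,f(1)=1 ⇒ 6

4, 3, 4, 2, 6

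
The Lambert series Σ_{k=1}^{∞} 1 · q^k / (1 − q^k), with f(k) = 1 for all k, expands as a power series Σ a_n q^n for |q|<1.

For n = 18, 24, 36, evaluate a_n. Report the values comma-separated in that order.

6, 8, 9

q^18  k|18↦f(k): 18:1 9:1 6:1 3:1 2:1 1:1  a_18=6
d|24:{24,12,8,6,4,3,2,1}  Σf=1+1+1+1+1+1+1+1=8
d|36:{36,18,12,9,6,4,3,2,1}  Σf=1+1+1+1+1+1+1+1+1=9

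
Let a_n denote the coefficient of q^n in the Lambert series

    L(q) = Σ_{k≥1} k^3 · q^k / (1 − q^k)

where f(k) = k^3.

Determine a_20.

a_20 = 9198

q^20  k|20↦f(k): 1:1 2:8 4:64 5:125 10:1000 20:8000  a_20=9198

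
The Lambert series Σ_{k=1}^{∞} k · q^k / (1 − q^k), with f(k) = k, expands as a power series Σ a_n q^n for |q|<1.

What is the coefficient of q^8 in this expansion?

a_8 = 15

q^8  k|8↦f(k): 1:1 2:2 4:4 8:8  a_8=15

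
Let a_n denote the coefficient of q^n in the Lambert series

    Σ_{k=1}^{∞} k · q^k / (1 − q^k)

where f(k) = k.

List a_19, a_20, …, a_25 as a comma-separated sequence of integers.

q^19  k|19↦f(k): 1:1 19:19  a_19=20
n=20: 20·1 10·2 5·4 4·5 2·10 1·20  f→[20+10+5+4+2+1]=42
d|21:{1,3,7,21}  Σf=1+3+7+21=32
q^22  k|22↦f(k): 1:1 2:2 11:11 22:22  a_22=36
d|23:{23,1}  Σf=23+1=24
n=24: 1·24 2·12 3·8 4·6 6·4 8·3 12·2 24·1  f→[1+2+3+4+6+8+12+24]=60
[q^25] f(1)=1,f(5)=5,f(25)=25 ⇒ 31

20, 42, 32, 36, 24, 60, 31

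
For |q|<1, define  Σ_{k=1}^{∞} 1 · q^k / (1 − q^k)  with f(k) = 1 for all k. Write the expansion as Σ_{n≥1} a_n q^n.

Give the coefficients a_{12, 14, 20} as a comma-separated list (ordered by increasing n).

6, 4, 6

[q^12] f(1)=1,f(2)=1,f(3)=1,f(4)=1,f(6)=1,f(12)=1 ⇒ 6
d|14:{1,2,7,14}  Σf=1+1+1+1=4
q^20  k|20↦f(k): 20:1 10:1 5:1 4:1 2:1 1:1  a_20=6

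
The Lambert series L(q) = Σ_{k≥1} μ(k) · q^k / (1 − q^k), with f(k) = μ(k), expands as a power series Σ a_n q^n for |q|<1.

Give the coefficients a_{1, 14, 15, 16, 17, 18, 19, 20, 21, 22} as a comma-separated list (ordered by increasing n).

1, 0, 0, 0, 0, 0, 0, 0, 0, 0

[q^1] μ(1)=1 ⇒ 1
n=14: 14·1 7·2 2·7 1·14  μ→[1+(-1)+(-1)+1]=0
n=15: 15·1 5·3 3·5 1·15  μ→[1+(-1)+(-1)+1]=0
q^16  k|16↦μ(k): 16:0 8:0 4:0 2:-1 1:1  a_16=0
[q^17] μ(1)=1,μ(17)=-1 ⇒ 0
[q^18] μ(18)=0,μ(9)=0,μ(6)=1,μ(3)=-1,μ(2)=-1,μ(1)=1 ⇒ 0
d|19:{1,19}  Σμ=1+(-1)=0
q^20  k|20↦μ(k): 1:1 2:-1 4:0 5:-1 10:1 20:0  a_20=0
[q^21] μ(1)=1,μ(3)=-1,μ(7)=-1,μ(21)=1 ⇒ 0
q^22  k|22↦μ(k): 22:1 11:-1 2:-1 1:1  a_22=0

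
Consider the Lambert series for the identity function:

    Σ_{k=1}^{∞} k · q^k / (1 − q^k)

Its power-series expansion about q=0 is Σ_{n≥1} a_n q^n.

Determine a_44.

[q^44] f(44)=44,f(22)=22,f(11)=11,f(4)=4,f(2)=2,f(1)=1 ⇒ 84

a_44 = 84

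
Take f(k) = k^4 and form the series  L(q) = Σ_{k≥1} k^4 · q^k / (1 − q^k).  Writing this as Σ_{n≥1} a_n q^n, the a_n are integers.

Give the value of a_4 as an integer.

a_4 = 273

d|4:{4,2,1}  Σf=256+16+1=273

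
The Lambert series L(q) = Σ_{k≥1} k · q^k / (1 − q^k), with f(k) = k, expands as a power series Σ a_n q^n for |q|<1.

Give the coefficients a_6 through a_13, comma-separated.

12, 8, 15, 13, 18, 12, 28, 14

[q^6] f(6)=6,f(3)=3,f(2)=2,f(1)=1 ⇒ 12
q^7  k|7↦f(k): 7:7 1:1  a_7=8
d|8:{1,2,4,8}  Σf=1+2+4+8=15
d|9:{1,3,9}  Σf=1+3+9=13
[q^10] f(10)=10,f(5)=5,f(2)=2,f(1)=1 ⇒ 18
q^11  k|11↦f(k): 1:1 11:11  a_11=12
q^12  k|12↦f(k): 1:1 2:2 3:3 4:4 6:6 12:12  a_12=28
n=13: 13·1 1·13  f→[13+1]=14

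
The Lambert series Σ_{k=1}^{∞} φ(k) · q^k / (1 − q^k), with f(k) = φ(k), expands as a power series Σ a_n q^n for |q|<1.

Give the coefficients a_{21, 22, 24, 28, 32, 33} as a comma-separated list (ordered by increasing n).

d|21:{21,7,3,1}  Σφ=12+6+2+1=21
q^22  k|22↦φ(k): 1:1 2:1 11:10 22:10  a_22=22
d|24:{24,12,8,6,4,3,2,1}  Σφ=8+4+4+2+2+2+1+1=24
n=28: 1·28 2·14 4·7 7·4 14·2 28·1  φ→[1+1+2+6+6+12]=28
q^32  k|32↦φ(k): 32:16 16:8 8:4 4:2 2:1 1:1  a_32=32
[q^33] φ(33)=20,φ(11)=10,φ(3)=2,φ(1)=1 ⇒ 33

21, 22, 24, 28, 32, 33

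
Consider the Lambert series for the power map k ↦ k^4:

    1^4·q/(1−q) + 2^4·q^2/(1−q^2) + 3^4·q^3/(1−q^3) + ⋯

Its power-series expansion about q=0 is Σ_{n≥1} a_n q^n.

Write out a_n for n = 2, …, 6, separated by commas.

17, 82, 273, 626, 1394

n=2: 2·1 1·2  f→[16+1]=17
[q^3] f(1)=1,f(3)=81 ⇒ 82
[q^4] f(4)=256,f(2)=16,f(1)=1 ⇒ 273
n=5: 5·1 1·5  f→[625+1]=626
d|6:{1,2,3,6}  Σf=1+16+81+1296=1394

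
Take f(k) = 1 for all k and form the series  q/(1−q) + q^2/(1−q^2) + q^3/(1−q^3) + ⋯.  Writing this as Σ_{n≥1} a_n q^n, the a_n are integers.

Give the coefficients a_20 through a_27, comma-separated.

[q^20] f(20)=1,f(10)=1,f(5)=1,f(4)=1,f(2)=1,f(1)=1 ⇒ 6
d|21:{21,7,3,1}  Σf=1+1+1+1=4
n=22: 1·22 2·11 11·2 22·1  f→[1+1+1+1]=4
n=23: 23·1 1·23  f→[1+1]=2
n=24: 1·24 2·12 3·8 4·6 6·4 8·3 12·2 24·1  f→[1+1+1+1+1+1+1+1]=8
q^25  k|25↦f(k): 25:1 5:1 1:1  a_25=3
d|26:{26,13,2,1}  Σf=1+1+1+1=4
[q^27] f(1)=1,f(3)=1,f(9)=1,f(27)=1 ⇒ 4

6, 4, 4, 2, 8, 3, 4, 4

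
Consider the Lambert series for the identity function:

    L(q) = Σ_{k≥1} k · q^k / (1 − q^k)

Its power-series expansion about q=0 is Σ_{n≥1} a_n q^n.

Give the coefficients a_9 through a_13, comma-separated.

13, 18, 12, 28, 14

q^9  k|9↦f(k): 9:9 3:3 1:1  a_9=13
q^10  k|10↦f(k): 10:10 5:5 2:2 1:1  a_10=18
n=11: 1·11 11·1  f→[1+11]=12
[q^12] f(12)=12,f(6)=6,f(4)=4,f(3)=3,f(2)=2,f(1)=1 ⇒ 28
d|13:{13,1}  Σf=13+1=14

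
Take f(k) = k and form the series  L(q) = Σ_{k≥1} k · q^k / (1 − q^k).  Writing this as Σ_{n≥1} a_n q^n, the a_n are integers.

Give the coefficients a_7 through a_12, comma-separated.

8, 15, 13, 18, 12, 28

d|7:{7,1}  Σf=7+1=8
n=8: 1·8 2·4 4·2 8·1  f→[1+2+4+8]=15
q^9  k|9↦f(k): 9:9 3:3 1:1  a_9=13
n=10: 10·1 5·2 2·5 1·10  f→[10+5+2+1]=18
[q^11] f(11)=11,f(1)=1 ⇒ 12
d|12:{12,6,4,3,2,1}  Σf=12+6+4+3+2+1=28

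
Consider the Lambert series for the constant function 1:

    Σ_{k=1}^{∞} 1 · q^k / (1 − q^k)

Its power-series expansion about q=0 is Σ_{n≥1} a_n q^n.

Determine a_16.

a_16 = 5

n=16: 16·1 8·2 4·4 2·8 1·16  f→[1+1+1+1+1]=5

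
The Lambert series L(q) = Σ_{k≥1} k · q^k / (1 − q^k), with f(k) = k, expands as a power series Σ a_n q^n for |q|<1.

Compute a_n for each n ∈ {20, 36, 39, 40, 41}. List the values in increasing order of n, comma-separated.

n=20: 20·1 10·2 5·4 4·5 2·10 1·20  f→[20+10+5+4+2+1]=42
n=36: 1·36 2·18 3·12 4·9 6·6 9·4 12·3 18·2 36·1  f→[1+2+3+4+6+9+12+18+36]=91
n=39: 1·39 3·13 13·3 39·1  f→[1+3+13+39]=56
q^40  k|40↦f(k): 1:1 2:2 4:4 5:5 8:8 10:10 20:20 40:40  a_40=90
q^41  k|41↦f(k): 1:1 41:41  a_41=42

42, 91, 56, 90, 42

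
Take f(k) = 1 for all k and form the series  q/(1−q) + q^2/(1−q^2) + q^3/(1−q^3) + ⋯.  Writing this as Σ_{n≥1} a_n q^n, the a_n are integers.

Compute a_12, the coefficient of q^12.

a_12 = 6

d|12:{1,2,3,4,6,12}  Σf=1+1+1+1+1+1=6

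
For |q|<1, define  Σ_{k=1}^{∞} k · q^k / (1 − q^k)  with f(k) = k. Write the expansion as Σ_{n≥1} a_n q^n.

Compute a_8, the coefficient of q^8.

q^8  k|8↦f(k): 1:1 2:2 4:4 8:8  a_8=15

a_8 = 15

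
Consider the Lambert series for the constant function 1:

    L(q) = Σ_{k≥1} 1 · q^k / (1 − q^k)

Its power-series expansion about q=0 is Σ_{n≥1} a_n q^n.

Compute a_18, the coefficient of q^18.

a_18 = 6

q^18  k|18↦f(k): 1:1 2:1 3:1 6:1 9:1 18:1  a_18=6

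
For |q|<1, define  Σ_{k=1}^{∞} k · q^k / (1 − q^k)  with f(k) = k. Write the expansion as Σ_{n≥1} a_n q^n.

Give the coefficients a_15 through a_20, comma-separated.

[q^15] f(15)=15,f(5)=5,f(3)=3,f(1)=1 ⇒ 24
q^16  k|16↦f(k): 16:16 8:8 4:4 2:2 1:1  a_16=31
n=17: 1·17 17·1  f→[1+17]=18
d|18:{18,9,6,3,2,1}  Σf=18+9+6+3+2+1=39
d|19:{19,1}  Σf=19+1=20
d|20:{1,2,4,5,10,20}  Σf=1+2+4+5+10+20=42

24, 31, 18, 39, 20, 42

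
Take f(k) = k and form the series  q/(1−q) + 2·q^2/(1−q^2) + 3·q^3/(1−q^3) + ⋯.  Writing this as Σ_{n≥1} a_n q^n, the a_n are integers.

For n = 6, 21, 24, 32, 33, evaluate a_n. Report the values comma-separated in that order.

q^6  k|6↦f(k): 6:6 3:3 2:2 1:1  a_6=12
d|21:{21,7,3,1}  Σf=21+7+3+1=32
d|24:{24,12,8,6,4,3,2,1}  Σf=24+12+8+6+4+3+2+1=60
d|32:{32,16,8,4,2,1}  Σf=32+16+8+4+2+1=63
q^33  k|33↦f(k): 33:33 11:11 3:3 1:1  a_33=48

12, 32, 60, 63, 48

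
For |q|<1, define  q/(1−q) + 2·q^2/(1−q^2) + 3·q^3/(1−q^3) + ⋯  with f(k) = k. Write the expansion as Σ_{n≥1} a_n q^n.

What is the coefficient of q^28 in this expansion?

a_28 = 56

n=28: 1·28 2·14 4·7 7·4 14·2 28·1  f→[1+2+4+7+14+28]=56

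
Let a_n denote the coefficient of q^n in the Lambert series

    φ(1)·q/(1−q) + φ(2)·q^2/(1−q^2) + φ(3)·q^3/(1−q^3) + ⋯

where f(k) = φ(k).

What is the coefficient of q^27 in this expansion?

n=27: 27·1 9·3 3·9 1·27  φ→[18+6+2+1]=27

a_27 = 27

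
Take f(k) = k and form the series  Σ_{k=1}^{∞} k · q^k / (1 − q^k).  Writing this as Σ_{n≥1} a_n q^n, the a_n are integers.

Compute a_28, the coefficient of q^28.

[q^28] f(1)=1,f(2)=2,f(4)=4,f(7)=7,f(14)=14,f(28)=28 ⇒ 56

a_28 = 56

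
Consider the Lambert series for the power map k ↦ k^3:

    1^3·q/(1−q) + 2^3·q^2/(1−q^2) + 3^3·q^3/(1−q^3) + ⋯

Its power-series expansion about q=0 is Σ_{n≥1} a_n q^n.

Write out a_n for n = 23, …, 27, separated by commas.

n=23: 1·23 23·1  f→[1+12167]=12168
[q^24] f(1)=1,f(2)=8,f(3)=27,f(4)=64,f(6)=216,f(8)=512,f(12)=1728,f(24)=13824 ⇒ 16380
d|25:{25,5,1}  Σf=15625+125+1=15751
n=26: 26·1 13·2 2·13 1·26  f→[17576+2197+8+1]=19782
q^27  k|27↦f(k): 1:1 3:27 9:729 27:19683  a_27=20440

12168, 16380, 15751, 19782, 20440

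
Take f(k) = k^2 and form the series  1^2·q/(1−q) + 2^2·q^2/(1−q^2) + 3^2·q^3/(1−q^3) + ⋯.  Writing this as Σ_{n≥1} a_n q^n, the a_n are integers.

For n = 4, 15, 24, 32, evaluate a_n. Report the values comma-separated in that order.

d|4:{1,2,4}  Σf=1+4+16=21
[q^15] f(15)=225,f(5)=25,f(3)=9,f(1)=1 ⇒ 260
q^24  k|24↦f(k): 1:1 2:4 3:9 4:16 6:36 8:64 12:144 24:576  a_24=850
n=32: 1·32 2·16 4·8 8·4 16·2 32·1  f→[1+4+16+64+256+1024]=1365

21, 260, 850, 1365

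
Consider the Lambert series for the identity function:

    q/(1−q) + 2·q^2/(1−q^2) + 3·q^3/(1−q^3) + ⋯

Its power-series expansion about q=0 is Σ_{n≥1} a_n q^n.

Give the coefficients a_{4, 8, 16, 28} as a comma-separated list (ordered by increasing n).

q^4  k|4↦f(k): 1:1 2:2 4:4  a_4=7
q^8  k|8↦f(k): 8:8 4:4 2:2 1:1  a_8=15
d|16:{1,2,4,8,16}  Σf=1+2+4+8+16=31
q^28  k|28↦f(k): 28:28 14:14 7:7 4:4 2:2 1:1  a_28=56

7, 15, 31, 56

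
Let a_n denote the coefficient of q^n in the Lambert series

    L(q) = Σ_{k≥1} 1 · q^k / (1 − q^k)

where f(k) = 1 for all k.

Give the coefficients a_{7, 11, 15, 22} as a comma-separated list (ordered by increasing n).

2, 2, 4, 4

d|7:{1,7}  Σf=1+1=2
q^11  k|11↦f(k): 11:1 1:1  a_11=2
[q^15] f(1)=1,f(3)=1,f(5)=1,f(15)=1 ⇒ 4
d|22:{1,2,11,22}  Σf=1+1+1+1=4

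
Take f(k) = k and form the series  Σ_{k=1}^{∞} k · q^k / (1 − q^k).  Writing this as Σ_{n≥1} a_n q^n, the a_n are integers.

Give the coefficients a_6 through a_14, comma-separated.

d|6:{6,3,2,1}  Σf=6+3+2+1=12
q^7  k|7↦f(k): 1:1 7:7  a_7=8
d|8:{8,4,2,1}  Σf=8+4+2+1=15
q^9  k|9↦f(k): 9:9 3:3 1:1  a_9=13
[q^10] f(1)=1,f(2)=2,f(5)=5,f(10)=10 ⇒ 18
[q^11] f(11)=11,f(1)=1 ⇒ 12
n=12: 12·1 6·2 4·3 3·4 2·6 1·12  f→[12+6+4+3+2+1]=28
[q^13] f(1)=1,f(13)=13 ⇒ 14
n=14: 14·1 7·2 2·7 1·14  f→[14+7+2+1]=24

12, 8, 15, 13, 18, 12, 28, 14, 24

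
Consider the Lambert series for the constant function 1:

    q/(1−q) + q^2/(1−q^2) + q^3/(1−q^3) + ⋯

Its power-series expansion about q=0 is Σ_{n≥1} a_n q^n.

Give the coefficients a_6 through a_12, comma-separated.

[q^6] f(6)=1,f(3)=1,f(2)=1,f(1)=1 ⇒ 4
n=7: 7·1 1·7  f→[1+1]=2
d|8:{8,4,2,1}  Σf=1+1+1+1=4
d|9:{9,3,1}  Σf=1+1+1=3
d|10:{10,5,2,1}  Σf=1+1+1+1=4
q^11  k|11↦f(k): 1:1 11:1  a_11=2
n=12: 12·1 6·2 4·3 3·4 2·6 1·12  f→[1+1+1+1+1+1]=6

4, 2, 4, 3, 4, 2, 6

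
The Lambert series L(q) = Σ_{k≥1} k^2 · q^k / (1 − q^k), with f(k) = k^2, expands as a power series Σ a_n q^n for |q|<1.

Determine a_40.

n=40: 1·40 2·20 4·10 5·8 8·5 10·4 20·2 40·1  f→[1+4+16+25+64+100+400+1600]=2210

a_40 = 2210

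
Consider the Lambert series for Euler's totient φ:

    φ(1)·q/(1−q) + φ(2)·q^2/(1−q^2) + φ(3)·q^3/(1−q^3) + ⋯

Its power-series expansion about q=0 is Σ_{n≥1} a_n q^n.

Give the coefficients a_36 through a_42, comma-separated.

d|36:{36,18,12,9,6,4,3,2,1}  Σφ=12+6+4+6+2+2+2+1+1=36
q^37  k|37↦φ(k): 1:1 37:36  a_37=37
[q^38] φ(1)=1,φ(2)=1,φ(19)=18,φ(38)=18 ⇒ 38
n=39: 39·1 13·3 3·13 1·39  φ→[24+12+2+1]=39
[q^40] φ(40)=16,φ(20)=8,φ(10)=4,φ(8)=4,φ(5)=4,φ(4)=2,φ(2)=1,φ(1)=1 ⇒ 40
q^41  k|41↦φ(k): 1:1 41:40  a_41=41
[q^42] φ(42)=12,φ(21)=12,φ(14)=6,φ(7)=6,φ(6)=2,φ(3)=2,φ(2)=1,φ(1)=1 ⇒ 42

36, 37, 38, 39, 40, 41, 42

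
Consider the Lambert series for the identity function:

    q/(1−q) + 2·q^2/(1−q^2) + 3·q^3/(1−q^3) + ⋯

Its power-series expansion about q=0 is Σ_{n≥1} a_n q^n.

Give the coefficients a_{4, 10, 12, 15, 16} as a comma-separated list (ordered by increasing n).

d|4:{1,2,4}  Σf=1+2+4=7
d|10:{1,2,5,10}  Σf=1+2+5+10=18
d|12:{12,6,4,3,2,1}  Σf=12+6+4+3+2+1=28
n=15: 15·1 5·3 3·5 1·15  f→[15+5+3+1]=24
[q^16] f(16)=16,f(8)=8,f(4)=4,f(2)=2,f(1)=1 ⇒ 31

7, 18, 28, 24, 31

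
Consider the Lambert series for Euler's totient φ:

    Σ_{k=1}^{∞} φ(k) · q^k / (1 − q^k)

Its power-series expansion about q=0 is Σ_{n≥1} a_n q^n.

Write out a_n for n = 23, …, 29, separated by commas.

n=23: 1·23 23·1  φ→[1+22]=23
n=24: 24·1 12·2 8·3 6·4 4·6 3·8 2·12 1·24  φ→[8+4+4+2+2+2+1+1]=24
d|25:{25,5,1}  Σφ=20+4+1=25
[q^26] φ(26)=12,φ(13)=12,φ(2)=1,φ(1)=1 ⇒ 26
q^27  k|27↦φ(k): 27:18 9:6 3:2 1:1  a_27=27
n=28: 1·28 2·14 4·7 7·4 14·2 28·1  φ→[1+1+2+6+6+12]=28
n=29: 29·1 1·29  φ→[28+1]=29

23, 24, 25, 26, 27, 28, 29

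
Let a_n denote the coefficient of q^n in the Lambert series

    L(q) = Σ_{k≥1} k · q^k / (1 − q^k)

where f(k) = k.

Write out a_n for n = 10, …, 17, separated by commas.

n=10: 10·1 5·2 2·5 1·10  f→[10+5+2+1]=18
d|11:{11,1}  Σf=11+1=12
d|12:{12,6,4,3,2,1}  Σf=12+6+4+3+2+1=28
[q^13] f(13)=13,f(1)=1 ⇒ 14
[q^14] f(1)=1,f(2)=2,f(7)=7,f(14)=14 ⇒ 24
d|15:{15,5,3,1}  Σf=15+5+3+1=24
d|16:{1,2,4,8,16}  Σf=1+2+4+8+16=31
d|17:{1,17}  Σf=1+17=18

18, 12, 28, 14, 24, 24, 31, 18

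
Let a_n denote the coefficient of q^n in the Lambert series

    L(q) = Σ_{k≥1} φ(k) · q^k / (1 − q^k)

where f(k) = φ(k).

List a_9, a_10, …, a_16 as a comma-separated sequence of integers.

n=9: 9·1 3·3 1·9  φ→[6+2+1]=9
[q^10] φ(10)=4,φ(5)=4,φ(2)=1,φ(1)=1 ⇒ 10
q^11  k|11↦φ(k): 1:1 11:10  a_11=11
[q^12] φ(1)=1,φ(2)=1,φ(3)=2,φ(4)=2,φ(6)=2,φ(12)=4 ⇒ 12
[q^13] φ(1)=1,φ(13)=12 ⇒ 13
d|14:{1,2,7,14}  Σφ=1+1+6+6=14
d|15:{15,5,3,1}  Σφ=8+4+2+1=15
n=16: 16·1 8·2 4·4 2·8 1·16  φ→[8+4+2+1+1]=16

9, 10, 11, 12, 13, 14, 15, 16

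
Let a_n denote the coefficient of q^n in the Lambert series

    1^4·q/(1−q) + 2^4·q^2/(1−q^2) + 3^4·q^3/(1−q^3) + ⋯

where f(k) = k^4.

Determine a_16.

a_16 = 69905

n=16: 1·16 2·8 4·4 8·2 16·1  f→[1+16+256+4096+65536]=69905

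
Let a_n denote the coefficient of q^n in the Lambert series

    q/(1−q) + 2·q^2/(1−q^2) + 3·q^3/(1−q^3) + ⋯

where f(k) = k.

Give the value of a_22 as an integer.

q^22  k|22↦f(k): 22:22 11:11 2:2 1:1  a_22=36

a_22 = 36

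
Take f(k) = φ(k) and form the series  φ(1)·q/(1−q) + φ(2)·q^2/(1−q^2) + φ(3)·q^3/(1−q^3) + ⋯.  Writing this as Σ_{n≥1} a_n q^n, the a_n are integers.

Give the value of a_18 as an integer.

[q^18] φ(1)=1,φ(2)=1,φ(3)=2,φ(6)=2,φ(9)=6,φ(18)=6 ⇒ 18

a_18 = 18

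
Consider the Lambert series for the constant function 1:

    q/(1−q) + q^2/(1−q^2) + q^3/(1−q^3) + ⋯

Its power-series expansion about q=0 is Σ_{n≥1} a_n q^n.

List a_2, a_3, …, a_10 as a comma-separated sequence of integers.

2, 2, 3, 2, 4, 2, 4, 3, 4

d|2:{2,1}  Σf=1+1=2
n=3: 3·1 1·3  f→[1+1]=2
q^4  k|4↦f(k): 1:1 2:1 4:1  a_4=3
[q^5] f(5)=1,f(1)=1 ⇒ 2
q^6  k|6↦f(k): 6:1 3:1 2:1 1:1  a_6=4
q^7  k|7↦f(k): 1:1 7:1  a_7=2
[q^8] f(8)=1,f(4)=1,f(2)=1,f(1)=1 ⇒ 4
[q^9] f(1)=1,f(3)=1,f(9)=1 ⇒ 3
n=10: 10·1 5·2 2·5 1·10  f→[1+1+1+1]=4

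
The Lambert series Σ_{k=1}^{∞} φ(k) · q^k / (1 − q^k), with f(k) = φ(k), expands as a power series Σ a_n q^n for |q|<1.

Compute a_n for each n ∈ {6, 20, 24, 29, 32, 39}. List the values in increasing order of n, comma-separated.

n=6: 6·1 3·2 2·3 1·6  φ→[2+2+1+1]=6
n=20: 1·20 2·10 4·5 5·4 10·2 20·1  φ→[1+1+2+4+4+8]=20
n=24: 1·24 2·12 3·8 4·6 6·4 8·3 12·2 24·1  φ→[1+1+2+2+2+4+4+8]=24
[q^29] φ(1)=1,φ(29)=28 ⇒ 29
[q^32] φ(32)=16,φ(16)=8,φ(8)=4,φ(4)=2,φ(2)=1,φ(1)=1 ⇒ 32
n=39: 39·1 13·3 3·13 1·39  φ→[24+12+2+1]=39

6, 20, 24, 29, 32, 39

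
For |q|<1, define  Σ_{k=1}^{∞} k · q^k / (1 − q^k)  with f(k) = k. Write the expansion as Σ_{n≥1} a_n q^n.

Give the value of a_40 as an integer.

a_40 = 90

q^40  k|40↦f(k): 1:1 2:2 4:4 5:5 8:8 10:10 20:20 40:40  a_40=90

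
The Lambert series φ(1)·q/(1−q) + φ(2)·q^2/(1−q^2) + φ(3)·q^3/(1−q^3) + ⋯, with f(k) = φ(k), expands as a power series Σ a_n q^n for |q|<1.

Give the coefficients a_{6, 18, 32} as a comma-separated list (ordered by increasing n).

d|6:{6,3,2,1}  Σφ=2+2+1+1=6
n=18: 1·18 2·9 3·6 6·3 9·2 18·1  φ→[1+1+2+2+6+6]=18
q^32  k|32↦φ(k): 1:1 2:1 4:2 8:4 16:8 32:16  a_32=32

6, 18, 32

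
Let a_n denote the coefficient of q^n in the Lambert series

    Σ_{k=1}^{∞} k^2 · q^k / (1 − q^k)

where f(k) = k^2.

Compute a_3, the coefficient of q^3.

a_3 = 10

q^3  k|3↦f(k): 3:9 1:1  a_3=10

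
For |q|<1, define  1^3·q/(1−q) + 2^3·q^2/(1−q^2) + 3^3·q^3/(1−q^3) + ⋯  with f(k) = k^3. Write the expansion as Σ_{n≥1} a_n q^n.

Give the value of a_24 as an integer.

q^24  k|24↦f(k): 24:13824 12:1728 8:512 6:216 4:64 3:27 2:8 1:1  a_24=16380

a_24 = 16380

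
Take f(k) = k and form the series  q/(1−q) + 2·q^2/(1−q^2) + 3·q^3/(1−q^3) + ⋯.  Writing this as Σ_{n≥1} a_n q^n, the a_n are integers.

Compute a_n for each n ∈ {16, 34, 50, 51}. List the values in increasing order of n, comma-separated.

31, 54, 93, 72

d|16:{16,8,4,2,1}  Σf=16+8+4+2+1=31
q^34  k|34↦f(k): 34:34 17:17 2:2 1:1  a_34=54
q^50  k|50↦f(k): 50:50 25:25 10:10 5:5 2:2 1:1  a_50=93
q^51  k|51↦f(k): 1:1 3:3 17:17 51:51  a_51=72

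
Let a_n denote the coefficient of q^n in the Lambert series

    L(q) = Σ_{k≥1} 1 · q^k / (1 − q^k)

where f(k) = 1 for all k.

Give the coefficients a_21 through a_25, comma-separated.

[q^21] f(1)=1,f(3)=1,f(7)=1,f(21)=1 ⇒ 4
[q^22] f(22)=1,f(11)=1,f(2)=1,f(1)=1 ⇒ 4
[q^23] f(1)=1,f(23)=1 ⇒ 2
d|24:{1,2,3,4,6,8,12,24}  Σf=1+1+1+1+1+1+1+1=8
q^25  k|25↦f(k): 1:1 5:1 25:1  a_25=3

4, 4, 2, 8, 3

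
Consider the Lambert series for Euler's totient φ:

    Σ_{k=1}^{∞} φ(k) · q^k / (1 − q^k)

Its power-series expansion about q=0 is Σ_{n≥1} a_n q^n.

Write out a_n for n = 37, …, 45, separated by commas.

[q^37] φ(37)=36,φ(1)=1 ⇒ 37
[q^38] φ(38)=18,φ(19)=18,φ(2)=1,φ(1)=1 ⇒ 38
[q^39] φ(39)=24,φ(13)=12,φ(3)=2,φ(1)=1 ⇒ 39
d|40:{40,20,10,8,5,4,2,1}  Σφ=16+8+4+4+4+2+1+1=40
[q^41] φ(41)=40,φ(1)=1 ⇒ 41
d|42:{1,2,3,6,7,14,21,42}  Σφ=1+1+2+2+6+6+12+12=42
n=43: 43·1 1·43  φ→[42+1]=43
q^44  k|44↦φ(k): 1:1 2:1 4:2 11:10 22:10 44:20  a_44=44
[q^45] φ(45)=24,φ(15)=8,φ(9)=6,φ(5)=4,φ(3)=2,φ(1)=1 ⇒ 45

37, 38, 39, 40, 41, 42, 43, 44, 45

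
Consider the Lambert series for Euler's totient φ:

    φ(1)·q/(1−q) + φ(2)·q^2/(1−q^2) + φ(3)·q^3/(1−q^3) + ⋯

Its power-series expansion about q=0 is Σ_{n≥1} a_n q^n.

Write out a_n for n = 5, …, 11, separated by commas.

[q^5] φ(1)=1,φ(5)=4 ⇒ 5
q^6  k|6↦φ(k): 6:2 3:2 2:1 1:1  a_6=6
q^7  k|7↦φ(k): 7:6 1:1  a_7=7
d|8:{8,4,2,1}  Σφ=4+2+1+1=8
q^9  k|9↦φ(k): 9:6 3:2 1:1  a_9=9
q^10  k|10↦φ(k): 10:4 5:4 2:1 1:1  a_10=10
[q^11] φ(1)=1,φ(11)=10 ⇒ 11

5, 6, 7, 8, 9, 10, 11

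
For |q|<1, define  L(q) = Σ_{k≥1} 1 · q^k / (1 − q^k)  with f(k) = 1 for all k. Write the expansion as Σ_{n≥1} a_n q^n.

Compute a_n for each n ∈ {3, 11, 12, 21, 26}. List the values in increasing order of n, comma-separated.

2, 2, 6, 4, 4

q^3  k|3↦f(k): 1:1 3:1  a_3=2
[q^11] f(11)=1,f(1)=1 ⇒ 2
[q^12] f(1)=1,f(2)=1,f(3)=1,f(4)=1,f(6)=1,f(12)=1 ⇒ 6
q^21  k|21↦f(k): 1:1 3:1 7:1 21:1  a_21=4
[q^26] f(1)=1,f(2)=1,f(13)=1,f(26)=1 ⇒ 4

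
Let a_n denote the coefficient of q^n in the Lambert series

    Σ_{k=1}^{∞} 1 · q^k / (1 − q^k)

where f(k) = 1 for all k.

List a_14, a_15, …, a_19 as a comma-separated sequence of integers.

[q^14] f(14)=1,f(7)=1,f(2)=1,f(1)=1 ⇒ 4
[q^15] f(15)=1,f(5)=1,f(3)=1,f(1)=1 ⇒ 4
d|16:{1,2,4,8,16}  Σf=1+1+1+1+1=5
n=17: 17·1 1·17  f→[1+1]=2
q^18  k|18↦f(k): 18:1 9:1 6:1 3:1 2:1 1:1  a_18=6
d|19:{1,19}  Σf=1+1=2

4, 4, 5, 2, 6, 2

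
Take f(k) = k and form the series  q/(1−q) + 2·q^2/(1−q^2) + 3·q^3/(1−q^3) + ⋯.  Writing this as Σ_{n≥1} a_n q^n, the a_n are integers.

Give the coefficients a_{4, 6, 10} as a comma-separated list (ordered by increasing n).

n=4: 4·1 2·2 1·4  f→[4+2+1]=7
[q^6] f(1)=1,f(2)=2,f(3)=3,f(6)=6 ⇒ 12
d|10:{10,5,2,1}  Σf=10+5+2+1=18

7, 12, 18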